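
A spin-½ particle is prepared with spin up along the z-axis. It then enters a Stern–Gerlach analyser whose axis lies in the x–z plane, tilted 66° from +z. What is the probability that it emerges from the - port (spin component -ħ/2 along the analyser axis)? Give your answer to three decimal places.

0.297

For spin-½, the probability of finding spin-up along an axis at angle θ to the initial spin direction is cos²(θ/2); spin-down is sin²(θ/2).
θ = 66°, so P = sin²(33°) ≈ 0.297.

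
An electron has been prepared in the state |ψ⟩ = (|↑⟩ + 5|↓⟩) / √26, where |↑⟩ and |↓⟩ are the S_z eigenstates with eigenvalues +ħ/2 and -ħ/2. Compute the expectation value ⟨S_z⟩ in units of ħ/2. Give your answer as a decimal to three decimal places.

-0.923

⟨σ_z⟩ = |a|² - |b|² divided by |a|²+|b|², with a, b the |↑⟩, |↓⟩ amplitudes.
= (1 - 25)/26 = -24/26.
⟨S_z⟩ = (ħ/2)·⟨σ_z⟩.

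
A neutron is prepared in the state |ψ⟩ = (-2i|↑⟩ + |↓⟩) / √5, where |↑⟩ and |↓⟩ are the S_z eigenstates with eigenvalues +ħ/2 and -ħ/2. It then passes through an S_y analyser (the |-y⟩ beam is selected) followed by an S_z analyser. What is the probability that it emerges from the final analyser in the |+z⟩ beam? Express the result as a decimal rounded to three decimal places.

First analyser (S_y): P(|-y⟩) = |⟨-y|ψ⟩|² = 1/10.
After stage 1 the state is |-y⟩; P(|+z⟩) = |⟨+z|-y⟩|² = 1/2.
Joint probability = 1/10 × 1/2 = 0.050.

0.050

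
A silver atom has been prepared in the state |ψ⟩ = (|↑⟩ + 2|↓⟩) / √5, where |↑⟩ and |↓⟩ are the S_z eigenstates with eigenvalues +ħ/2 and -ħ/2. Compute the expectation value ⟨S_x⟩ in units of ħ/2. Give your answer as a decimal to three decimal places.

0.800

⟨σ_x⟩ = 2 Re(a* b)/(|a|²+|b|²) with a = 1, b = 2.
a* b = 2, so ⟨σ_x⟩ = 4/5.
⟨S_x⟩ = (ħ/2)·⟨σ_x⟩.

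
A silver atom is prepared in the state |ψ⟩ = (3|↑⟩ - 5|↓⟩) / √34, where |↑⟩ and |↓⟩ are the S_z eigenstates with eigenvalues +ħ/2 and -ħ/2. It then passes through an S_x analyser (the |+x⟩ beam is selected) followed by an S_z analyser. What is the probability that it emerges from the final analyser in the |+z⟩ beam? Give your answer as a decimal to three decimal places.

0.029

First analyser (S_x): P(|+x⟩) = |⟨+x|ψ⟩|² = 4/68.
After stage 1 the state is |+x⟩; P(|+z⟩) = |⟨+z|+x⟩|² = 1/2.
Joint probability = 4/68 × 1/2 = 0.029.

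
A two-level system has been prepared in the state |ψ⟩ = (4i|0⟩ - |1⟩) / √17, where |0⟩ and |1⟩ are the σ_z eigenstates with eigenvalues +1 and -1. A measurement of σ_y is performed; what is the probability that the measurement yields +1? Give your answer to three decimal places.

0.735

|+y⟩ = (|0⟩ + i|1⟩)/√2, so ⟨+y|ψ⟩ = (5i) / (√2·√17).
P = |5i|² / 34 = 25/34.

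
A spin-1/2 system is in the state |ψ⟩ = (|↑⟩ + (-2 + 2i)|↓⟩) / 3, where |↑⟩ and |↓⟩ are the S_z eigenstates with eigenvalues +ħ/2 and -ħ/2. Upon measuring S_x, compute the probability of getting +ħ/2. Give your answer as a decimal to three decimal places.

|+x⟩ = (|↑⟩ + |↓⟩)/√2, so ⟨+x|ψ⟩ = (-1 + 2i) / (√2·3).
P = |-1 + 2i|² / 18 = 5/18.

0.278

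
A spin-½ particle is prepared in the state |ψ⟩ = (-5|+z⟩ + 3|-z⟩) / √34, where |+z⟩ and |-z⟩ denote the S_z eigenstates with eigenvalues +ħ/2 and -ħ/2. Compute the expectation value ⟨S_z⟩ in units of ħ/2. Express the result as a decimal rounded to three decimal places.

0.471

⟨σ_z⟩ = |a|² - |b|² divided by |a|²+|b|², with a, b the |+z⟩, |-z⟩ amplitudes.
= (25 - 9)/34 = 16/34.
⟨S_z⟩ = (ħ/2)·⟨σ_z⟩.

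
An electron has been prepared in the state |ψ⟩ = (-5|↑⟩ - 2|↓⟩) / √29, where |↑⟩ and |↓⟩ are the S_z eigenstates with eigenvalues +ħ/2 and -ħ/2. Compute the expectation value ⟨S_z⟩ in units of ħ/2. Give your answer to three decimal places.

0.724

⟨σ_z⟩ = |a|² - |b|² divided by |a|²+|b|², with a, b the |↑⟩, |↓⟩ amplitudes.
= (25 - 4)/29 = 21/29.
⟨S_z⟩ = (ħ/2)·⟨σ_z⟩.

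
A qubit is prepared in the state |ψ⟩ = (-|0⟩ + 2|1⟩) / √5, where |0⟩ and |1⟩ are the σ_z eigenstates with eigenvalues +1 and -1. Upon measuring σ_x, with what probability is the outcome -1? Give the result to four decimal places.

|-x⟩ = (|0⟩ - |1⟩)/√2, so ⟨-x|ψ⟩ = (-3) / (√2·√5).
P = |-3|² / 10 = 9/10.

0.9000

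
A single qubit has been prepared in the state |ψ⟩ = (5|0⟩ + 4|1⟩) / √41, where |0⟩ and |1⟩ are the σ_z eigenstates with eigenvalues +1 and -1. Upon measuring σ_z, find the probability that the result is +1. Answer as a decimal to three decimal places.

0.610

The +1 outcome corresponds to |0⟩. Its amplitude in |ψ⟩ is 5/√41.
P = |5|² / 41 = 25/41.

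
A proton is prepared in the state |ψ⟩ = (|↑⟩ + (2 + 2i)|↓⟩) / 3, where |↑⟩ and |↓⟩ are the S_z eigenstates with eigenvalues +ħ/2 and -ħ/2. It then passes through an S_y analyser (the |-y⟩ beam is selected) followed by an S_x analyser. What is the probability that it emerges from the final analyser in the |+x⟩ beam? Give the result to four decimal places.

First analyser (S_y): P(|-y⟩) = |⟨-y|ψ⟩|² = 5/18.
After stage 1 the state is |-y⟩; P(|+x⟩) = |⟨+x|-y⟩|² = 1/2.
Joint probability = 5/18 × 1/2 = 0.1389.

0.1389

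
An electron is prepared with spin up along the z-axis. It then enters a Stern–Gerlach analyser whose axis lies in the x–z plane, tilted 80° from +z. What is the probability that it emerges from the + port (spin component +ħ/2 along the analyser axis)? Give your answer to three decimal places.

For spin-½, the probability of finding spin-up along an axis at angle θ to the initial spin direction is cos²(θ/2); spin-down is sin²(θ/2).
θ = 80°, so P = cos²(40°) ≈ 0.587.

0.587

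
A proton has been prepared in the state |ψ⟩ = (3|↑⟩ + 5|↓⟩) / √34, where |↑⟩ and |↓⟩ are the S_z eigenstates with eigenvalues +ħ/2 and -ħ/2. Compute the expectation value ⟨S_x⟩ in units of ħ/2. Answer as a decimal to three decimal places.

0.882

⟨σ_x⟩ = 2 Re(a* b)/(|a|²+|b|²) with a = 3, b = 5.
a* b = 15, so ⟨σ_x⟩ = 30/34.
⟨S_x⟩ = (ħ/2)·⟨σ_x⟩.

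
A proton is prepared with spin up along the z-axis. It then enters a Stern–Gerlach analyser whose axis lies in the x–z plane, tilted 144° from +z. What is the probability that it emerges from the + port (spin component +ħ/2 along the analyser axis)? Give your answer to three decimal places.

For spin-½, the probability of finding spin-up along an axis at angle θ to the initial spin direction is cos²(θ/2); spin-down is sin²(θ/2).
θ = 144°, so P = cos²(72°) ≈ 0.095.

0.095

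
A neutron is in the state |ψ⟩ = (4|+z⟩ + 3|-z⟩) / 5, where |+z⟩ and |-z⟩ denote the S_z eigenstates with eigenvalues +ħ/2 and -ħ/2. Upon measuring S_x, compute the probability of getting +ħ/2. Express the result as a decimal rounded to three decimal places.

0.980

|+x⟩ = (|+z⟩ + |-z⟩)/√2, so ⟨+x|ψ⟩ = (7) / (√2·5).
P = |7|² / 50 = 49/50.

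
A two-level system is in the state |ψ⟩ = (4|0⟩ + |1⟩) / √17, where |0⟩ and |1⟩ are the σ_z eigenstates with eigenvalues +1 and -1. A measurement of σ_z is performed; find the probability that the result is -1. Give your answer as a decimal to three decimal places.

The -1 outcome corresponds to |1⟩. Its amplitude in |ψ⟩ is 1/√17.
P = |1|² / 17 = 1/17.

0.059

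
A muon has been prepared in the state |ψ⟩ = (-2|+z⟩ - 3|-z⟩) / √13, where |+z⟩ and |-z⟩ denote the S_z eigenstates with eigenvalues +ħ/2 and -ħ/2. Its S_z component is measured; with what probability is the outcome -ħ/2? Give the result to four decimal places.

0.6923

The -ħ/2 outcome corresponds to |-z⟩. Its amplitude in |ψ⟩ is -3/√13.
P = |-3|² / 13 = 9/13.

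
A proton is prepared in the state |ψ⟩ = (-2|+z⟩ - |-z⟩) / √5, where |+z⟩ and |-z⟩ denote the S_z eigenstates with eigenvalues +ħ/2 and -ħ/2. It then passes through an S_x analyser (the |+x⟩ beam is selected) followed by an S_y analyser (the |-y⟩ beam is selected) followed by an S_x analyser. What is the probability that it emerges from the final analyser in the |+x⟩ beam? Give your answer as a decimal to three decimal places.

First analyser (S_x): P(|+x⟩) = |⟨+x|ψ⟩|² = 9/10.
After stage 1 the state is |+x⟩; P(|-y⟩) = |⟨-y|+x⟩|² = 1/2.
After stage 2 the state is |-y⟩; P(|+x⟩) = |⟨+x|-y⟩|² = 1/2.
Joint probability = 9/10 × 1/2 × 1/2 = 0.225.

0.225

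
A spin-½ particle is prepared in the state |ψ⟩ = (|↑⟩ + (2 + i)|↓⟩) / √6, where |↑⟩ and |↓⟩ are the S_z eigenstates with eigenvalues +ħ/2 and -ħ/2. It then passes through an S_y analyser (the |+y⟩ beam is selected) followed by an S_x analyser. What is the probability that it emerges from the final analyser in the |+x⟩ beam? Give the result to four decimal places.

0.3333

First analyser (S_y): P(|+y⟩) = |⟨+y|ψ⟩|² = 8/12.
After stage 1 the state is |+y⟩; P(|+x⟩) = |⟨+x|+y⟩|² = 1/2.
Joint probability = 8/12 × 1/2 = 0.3333.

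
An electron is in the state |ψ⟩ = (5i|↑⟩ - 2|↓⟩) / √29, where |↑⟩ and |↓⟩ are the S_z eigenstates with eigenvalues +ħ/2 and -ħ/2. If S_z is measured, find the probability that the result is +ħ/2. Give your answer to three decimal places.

0.862

The +ħ/2 outcome corresponds to |↑⟩. Its amplitude in |ψ⟩ is 5i/√29.
P = |5i|² / 29 = 25/29.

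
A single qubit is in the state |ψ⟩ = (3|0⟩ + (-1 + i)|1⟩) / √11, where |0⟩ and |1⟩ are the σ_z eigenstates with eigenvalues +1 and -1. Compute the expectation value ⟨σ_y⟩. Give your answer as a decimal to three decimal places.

0.545

⟨σ_y⟩ = 2 Im(a* b)/(|a|²+|b|²) with a = 3, b = (-1 + i).
a* b = (-3 + 3i), so ⟨σ_y⟩ = 6/11.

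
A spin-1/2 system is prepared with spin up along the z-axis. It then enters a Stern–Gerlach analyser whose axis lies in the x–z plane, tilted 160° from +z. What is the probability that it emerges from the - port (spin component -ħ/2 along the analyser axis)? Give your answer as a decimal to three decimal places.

0.970

For spin-½, the probability of finding spin-up along an axis at angle θ to the initial spin direction is cos²(θ/2); spin-down is sin²(θ/2).
θ = 160°, so P = sin²(80°) ≈ 0.970.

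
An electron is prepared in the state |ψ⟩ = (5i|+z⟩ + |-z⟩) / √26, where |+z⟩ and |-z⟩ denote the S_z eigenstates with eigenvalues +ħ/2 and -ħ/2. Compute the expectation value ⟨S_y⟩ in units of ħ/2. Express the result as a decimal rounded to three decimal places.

⟨σ_y⟩ = 2 Im(a* b)/(|a|²+|b|²) with a = 5i, b = 1.
a* b = -5i, so ⟨σ_y⟩ = -10/26.
⟨S_y⟩ = (ħ/2)·⟨σ_y⟩.

-0.385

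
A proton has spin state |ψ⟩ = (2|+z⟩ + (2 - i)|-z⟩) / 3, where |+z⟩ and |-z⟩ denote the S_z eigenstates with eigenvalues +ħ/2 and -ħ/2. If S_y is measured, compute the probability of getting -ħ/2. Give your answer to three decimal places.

0.722

|-y⟩ = (|+z⟩ - i|-z⟩)/√2, so ⟨-y|ψ⟩ = (3 + 2i) / (√2·3).
P = |3 + 2i|² / 18 = 13/18.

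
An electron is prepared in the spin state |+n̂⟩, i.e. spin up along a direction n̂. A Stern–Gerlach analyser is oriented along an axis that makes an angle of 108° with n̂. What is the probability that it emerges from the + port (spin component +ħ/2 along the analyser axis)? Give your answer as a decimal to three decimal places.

0.345

For spin-½, the probability of finding spin-up along an axis at angle θ to the initial spin direction is cos²(θ/2); spin-down is sin²(θ/2).
θ = 108°, so P = cos²(54°) ≈ 0.345.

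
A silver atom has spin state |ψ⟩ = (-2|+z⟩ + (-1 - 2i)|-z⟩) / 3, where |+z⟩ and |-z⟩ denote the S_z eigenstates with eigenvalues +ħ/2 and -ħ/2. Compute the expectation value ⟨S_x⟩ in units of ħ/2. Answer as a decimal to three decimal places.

0.444

⟨σ_x⟩ = 2 Re(a* b)/(|a|²+|b|²) with a = -2, b = (-1 - 2i).
a* b = (2 + 4i), so ⟨σ_x⟩ = 4/9.
⟨S_x⟩ = (ħ/2)·⟨σ_x⟩.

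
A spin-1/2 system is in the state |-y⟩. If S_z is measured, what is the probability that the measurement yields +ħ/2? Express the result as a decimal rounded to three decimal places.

In the S_z basis, |-y⟩ = (|↑⟩ - i|↓⟩)/√2 and |+z⟩ = |↑⟩.
|⟨+z|-y⟩|² = 1/2.

0.500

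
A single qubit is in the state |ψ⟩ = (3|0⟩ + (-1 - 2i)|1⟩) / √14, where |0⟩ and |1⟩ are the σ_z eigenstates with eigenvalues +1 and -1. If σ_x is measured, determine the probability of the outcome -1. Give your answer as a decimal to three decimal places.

|-x⟩ = (|0⟩ - |1⟩)/√2, so ⟨-x|ψ⟩ = (4 + 2i) / (√2·√14).
P = |4 + 2i|² / 28 = 20/28.

0.714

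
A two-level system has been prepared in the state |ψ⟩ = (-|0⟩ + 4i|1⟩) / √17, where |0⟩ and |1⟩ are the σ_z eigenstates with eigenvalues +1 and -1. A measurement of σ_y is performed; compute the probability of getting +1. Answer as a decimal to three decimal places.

|+y⟩ = (|0⟩ + i|1⟩)/√2, so ⟨+y|ψ⟩ = (3) / (√2·√17).
P = |3|² / 34 = 9/34.

0.265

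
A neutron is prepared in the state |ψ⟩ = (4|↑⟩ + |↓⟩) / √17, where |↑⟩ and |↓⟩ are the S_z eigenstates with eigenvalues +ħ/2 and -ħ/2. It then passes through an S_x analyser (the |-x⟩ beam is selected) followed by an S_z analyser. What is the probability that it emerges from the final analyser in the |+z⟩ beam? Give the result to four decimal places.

First analyser (S_x): P(|-x⟩) = |⟨-x|ψ⟩|² = 9/34.
After stage 1 the state is |-x⟩; P(|+z⟩) = |⟨+z|-x⟩|² = 1/2.
Joint probability = 9/34 × 1/2 = 0.1324.

0.1324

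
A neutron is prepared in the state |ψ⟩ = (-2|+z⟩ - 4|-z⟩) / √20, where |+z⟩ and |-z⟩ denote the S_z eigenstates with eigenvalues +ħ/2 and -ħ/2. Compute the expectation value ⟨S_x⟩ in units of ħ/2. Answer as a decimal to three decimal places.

⟨σ_x⟩ = 2 Re(a* b)/(|a|²+|b|²) with a = -2, b = -4.
a* b = 8, so ⟨σ_x⟩ = 16/20.
⟨S_x⟩ = (ħ/2)·⟨σ_x⟩.

0.800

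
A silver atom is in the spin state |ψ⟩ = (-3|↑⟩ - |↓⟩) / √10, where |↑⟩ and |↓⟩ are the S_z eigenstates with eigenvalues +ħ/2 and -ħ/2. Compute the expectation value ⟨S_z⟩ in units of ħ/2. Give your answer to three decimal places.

0.800

⟨σ_z⟩ = |a|² - |b|² divided by |a|²+|b|², with a, b the |↑⟩, |↓⟩ amplitudes.
= (9 - 1)/10 = 8/10.
⟨S_z⟩ = (ħ/2)·⟨σ_z⟩.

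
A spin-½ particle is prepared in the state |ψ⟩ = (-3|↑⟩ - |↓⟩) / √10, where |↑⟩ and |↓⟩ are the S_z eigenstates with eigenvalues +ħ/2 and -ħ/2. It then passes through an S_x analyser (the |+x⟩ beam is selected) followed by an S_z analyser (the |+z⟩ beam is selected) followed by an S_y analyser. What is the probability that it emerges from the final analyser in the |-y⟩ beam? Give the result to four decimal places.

First analyser (S_x): P(|+x⟩) = |⟨+x|ψ⟩|² = 16/20.
After stage 1 the state is |+x⟩; P(|+z⟩) = |⟨+z|+x⟩|² = 1/2.
After stage 2 the state is |+z⟩; P(|-y⟩) = |⟨-y|+z⟩|² = 1/2.
Joint probability = 16/20 × 1/2 × 1/2 = 0.2000.

0.2000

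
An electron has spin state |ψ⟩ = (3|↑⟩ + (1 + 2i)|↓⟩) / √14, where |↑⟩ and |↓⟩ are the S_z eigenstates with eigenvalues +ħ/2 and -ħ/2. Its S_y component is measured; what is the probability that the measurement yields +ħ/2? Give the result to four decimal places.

0.9286

|+y⟩ = (|↑⟩ + i|↓⟩)/√2, so ⟨+y|ψ⟩ = (5 - i) / (√2·√14).
P = |5 - i|² / 28 = 26/28.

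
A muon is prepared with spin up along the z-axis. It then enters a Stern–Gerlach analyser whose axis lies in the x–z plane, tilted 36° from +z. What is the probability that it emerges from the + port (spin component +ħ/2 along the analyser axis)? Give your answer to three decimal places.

For spin-½, the probability of finding spin-up along an axis at angle θ to the initial spin direction is cos²(θ/2); spin-down is sin²(θ/2).
θ = 36°, so P = cos²(18°) ≈ 0.905.

0.905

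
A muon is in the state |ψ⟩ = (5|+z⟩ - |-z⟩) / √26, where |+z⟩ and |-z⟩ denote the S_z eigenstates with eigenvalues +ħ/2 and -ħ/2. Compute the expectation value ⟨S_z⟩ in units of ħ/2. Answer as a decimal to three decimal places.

0.923

⟨σ_z⟩ = |a|² - |b|² divided by |a|²+|b|², with a, b the |+z⟩, |-z⟩ amplitudes.
= (25 - 1)/26 = 24/26.
⟨S_z⟩ = (ħ/2)·⟨σ_z⟩.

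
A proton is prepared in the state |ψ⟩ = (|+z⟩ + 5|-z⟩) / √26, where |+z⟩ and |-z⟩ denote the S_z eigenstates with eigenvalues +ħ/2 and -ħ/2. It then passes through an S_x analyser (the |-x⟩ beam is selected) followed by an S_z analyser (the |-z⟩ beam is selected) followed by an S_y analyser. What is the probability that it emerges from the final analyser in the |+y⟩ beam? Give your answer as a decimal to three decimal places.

First analyser (S_x): P(|-x⟩) = |⟨-x|ψ⟩|² = 16/52.
After stage 1 the state is |-x⟩; P(|-z⟩) = |⟨-z|-x⟩|² = 1/2.
After stage 2 the state is |-z⟩; P(|+y⟩) = |⟨+y|-z⟩|² = 1/2.
Joint probability = 16/52 × 1/2 × 1/2 = 0.077.

0.077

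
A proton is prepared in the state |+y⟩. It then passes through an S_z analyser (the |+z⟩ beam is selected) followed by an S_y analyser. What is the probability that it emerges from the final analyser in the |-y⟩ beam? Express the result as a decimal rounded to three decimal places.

First analyser (S_z): from |+y⟩, P(|+z⟩) = 1/2.
After stage 1 the state is |+z⟩; P(|-y⟩) = |⟨-y|+z⟩|² = 1/2.
Joint probability = 1/2 × 1/2 = 0.250.

0.250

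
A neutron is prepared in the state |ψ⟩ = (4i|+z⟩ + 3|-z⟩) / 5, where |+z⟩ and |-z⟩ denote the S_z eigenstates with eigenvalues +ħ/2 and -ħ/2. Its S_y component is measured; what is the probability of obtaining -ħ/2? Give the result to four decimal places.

|-y⟩ = (|+z⟩ - i|-z⟩)/√2, so ⟨-y|ψ⟩ = (7i) / (√2·5).
P = |7i|² / 50 = 49/50.

0.9800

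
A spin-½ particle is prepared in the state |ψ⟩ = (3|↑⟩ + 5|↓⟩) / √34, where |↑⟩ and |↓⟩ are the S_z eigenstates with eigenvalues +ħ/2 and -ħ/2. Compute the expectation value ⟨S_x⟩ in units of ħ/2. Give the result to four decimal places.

0.8824

⟨σ_x⟩ = 2 Re(a* b)/(|a|²+|b|²) with a = 3, b = 5.
a* b = 15, so ⟨σ_x⟩ = 30/34.
⟨S_x⟩ = (ħ/2)·⟨σ_x⟩.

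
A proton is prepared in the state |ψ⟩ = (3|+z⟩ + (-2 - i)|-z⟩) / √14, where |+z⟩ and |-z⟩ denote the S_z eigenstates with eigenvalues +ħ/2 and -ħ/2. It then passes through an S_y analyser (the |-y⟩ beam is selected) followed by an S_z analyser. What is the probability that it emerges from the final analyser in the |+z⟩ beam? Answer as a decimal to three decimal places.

First analyser (S_y): P(|-y⟩) = |⟨-y|ψ⟩|² = 20/28.
After stage 1 the state is |-y⟩; P(|+z⟩) = |⟨+z|-y⟩|² = 1/2.
Joint probability = 20/28 × 1/2 = 0.357.

0.357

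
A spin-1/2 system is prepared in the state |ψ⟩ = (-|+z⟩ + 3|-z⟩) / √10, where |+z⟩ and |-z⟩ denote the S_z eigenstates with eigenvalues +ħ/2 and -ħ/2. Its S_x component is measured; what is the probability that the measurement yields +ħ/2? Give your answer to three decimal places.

|+x⟩ = (|+z⟩ + |-z⟩)/√2, so ⟨+x|ψ⟩ = (2) / (√2·√10).
P = |2|² / 20 = 4/20.

0.200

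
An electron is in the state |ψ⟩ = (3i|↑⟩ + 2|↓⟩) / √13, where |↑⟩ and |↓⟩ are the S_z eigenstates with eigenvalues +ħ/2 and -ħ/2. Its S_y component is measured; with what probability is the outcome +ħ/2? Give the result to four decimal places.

|+y⟩ = (|↑⟩ + i|↓⟩)/√2, so ⟨+y|ψ⟩ = (i) / (√2·√13).
P = |i|² / 26 = 1/26.

0.0385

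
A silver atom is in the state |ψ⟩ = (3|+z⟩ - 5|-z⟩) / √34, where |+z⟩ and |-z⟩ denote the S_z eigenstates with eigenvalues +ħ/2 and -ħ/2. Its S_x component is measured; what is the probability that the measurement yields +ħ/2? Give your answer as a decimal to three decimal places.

0.059

|+x⟩ = (|+z⟩ + |-z⟩)/√2, so ⟨+x|ψ⟩ = (-2) / (√2·√34).
P = |-2|² / 68 = 4/68.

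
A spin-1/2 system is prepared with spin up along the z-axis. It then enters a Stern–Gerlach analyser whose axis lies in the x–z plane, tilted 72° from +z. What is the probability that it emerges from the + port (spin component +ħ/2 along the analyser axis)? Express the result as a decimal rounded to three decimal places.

0.655

For spin-½, the probability of finding spin-up along an axis at angle θ to the initial spin direction is cos²(θ/2); spin-down is sin²(θ/2).
θ = 72°, so P = cos²(36°) ≈ 0.655.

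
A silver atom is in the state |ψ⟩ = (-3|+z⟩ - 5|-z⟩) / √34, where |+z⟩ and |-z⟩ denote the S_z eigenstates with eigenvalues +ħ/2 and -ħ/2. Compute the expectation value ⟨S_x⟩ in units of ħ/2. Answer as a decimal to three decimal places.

0.882

⟨σ_x⟩ = 2 Re(a* b)/(|a|²+|b|²) with a = -3, b = -5.
a* b = 15, so ⟨σ_x⟩ = 30/34.
⟨S_x⟩ = (ħ/2)·⟨σ_x⟩.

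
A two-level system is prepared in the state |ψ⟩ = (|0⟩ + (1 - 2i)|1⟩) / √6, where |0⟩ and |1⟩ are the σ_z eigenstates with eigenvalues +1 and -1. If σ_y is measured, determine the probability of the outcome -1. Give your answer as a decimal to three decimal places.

|-y⟩ = (|0⟩ - i|1⟩)/√2, so ⟨-y|ψ⟩ = (3 + i) / (√2·√6).
P = |3 + i|² / 12 = 10/12.

0.833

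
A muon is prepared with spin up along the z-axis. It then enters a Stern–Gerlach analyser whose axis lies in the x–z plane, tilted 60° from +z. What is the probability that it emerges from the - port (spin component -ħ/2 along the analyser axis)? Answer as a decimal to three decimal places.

0.250

For spin-½, the probability of finding spin-up along an axis at angle θ to the initial spin direction is cos²(θ/2); spin-down is sin²(θ/2).
θ = 60°, so P = sin²(30°) ≈ 0.250.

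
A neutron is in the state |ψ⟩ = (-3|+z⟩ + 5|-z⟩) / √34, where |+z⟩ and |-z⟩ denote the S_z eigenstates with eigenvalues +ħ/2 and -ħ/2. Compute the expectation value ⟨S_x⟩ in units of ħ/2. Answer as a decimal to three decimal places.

⟨σ_x⟩ = 2 Re(a* b)/(|a|²+|b|²) with a = -3, b = 5.
a* b = -15, so ⟨σ_x⟩ = -30/34.
⟨S_x⟩ = (ħ/2)·⟨σ_x⟩.

-0.882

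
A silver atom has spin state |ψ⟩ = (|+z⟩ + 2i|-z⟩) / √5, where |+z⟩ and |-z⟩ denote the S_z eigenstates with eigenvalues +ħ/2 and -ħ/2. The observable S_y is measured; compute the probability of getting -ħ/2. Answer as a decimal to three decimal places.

|-y⟩ = (|+z⟩ - i|-z⟩)/√2, so ⟨-y|ψ⟩ = (-1) / (√2·√5).
P = |-1|² / 10 = 1/10.

0.100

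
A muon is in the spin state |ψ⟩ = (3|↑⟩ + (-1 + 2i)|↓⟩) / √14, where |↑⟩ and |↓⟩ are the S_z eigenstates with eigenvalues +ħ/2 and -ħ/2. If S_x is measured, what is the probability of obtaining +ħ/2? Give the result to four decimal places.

|+x⟩ = (|↑⟩ + |↓⟩)/√2, so ⟨+x|ψ⟩ = (2 + 2i) / (√2·√14).
P = |2 + 2i|² / 28 = 8/28.

0.2857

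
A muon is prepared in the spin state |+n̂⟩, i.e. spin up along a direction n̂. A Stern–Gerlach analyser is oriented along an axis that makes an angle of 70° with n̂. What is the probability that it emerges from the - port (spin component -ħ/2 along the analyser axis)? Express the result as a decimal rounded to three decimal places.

For spin-½, the probability of finding spin-up along an axis at angle θ to the initial spin direction is cos²(θ/2); spin-down is sin²(θ/2).
θ = 70°, so P = sin²(35°) ≈ 0.329.

0.329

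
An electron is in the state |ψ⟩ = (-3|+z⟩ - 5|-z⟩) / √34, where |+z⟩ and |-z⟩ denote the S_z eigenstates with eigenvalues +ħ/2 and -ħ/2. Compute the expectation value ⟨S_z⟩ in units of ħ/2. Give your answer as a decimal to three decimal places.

⟨σ_z⟩ = |a|² - |b|² divided by |a|²+|b|², with a, b the |+z⟩, |-z⟩ amplitudes.
= (9 - 25)/34 = -16/34.
⟨S_z⟩ = (ħ/2)·⟨σ_z⟩.

-0.471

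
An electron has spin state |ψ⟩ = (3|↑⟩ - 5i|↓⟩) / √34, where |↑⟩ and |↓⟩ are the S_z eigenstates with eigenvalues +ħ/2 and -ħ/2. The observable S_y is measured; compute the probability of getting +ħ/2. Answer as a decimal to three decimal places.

0.059

|+y⟩ = (|↑⟩ + i|↓⟩)/√2, so ⟨+y|ψ⟩ = (-2) / (√2·√34).
P = |-2|² / 68 = 4/68.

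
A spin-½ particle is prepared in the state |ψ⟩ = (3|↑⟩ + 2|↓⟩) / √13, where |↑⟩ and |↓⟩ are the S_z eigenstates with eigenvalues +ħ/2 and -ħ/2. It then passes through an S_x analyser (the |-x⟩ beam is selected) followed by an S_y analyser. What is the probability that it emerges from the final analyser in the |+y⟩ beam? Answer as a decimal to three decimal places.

First analyser (S_x): P(|-x⟩) = |⟨-x|ψ⟩|² = 1/26.
After stage 1 the state is |-x⟩; P(|+y⟩) = |⟨+y|-x⟩|² = 1/2.
Joint probability = 1/26 × 1/2 = 0.019.

0.019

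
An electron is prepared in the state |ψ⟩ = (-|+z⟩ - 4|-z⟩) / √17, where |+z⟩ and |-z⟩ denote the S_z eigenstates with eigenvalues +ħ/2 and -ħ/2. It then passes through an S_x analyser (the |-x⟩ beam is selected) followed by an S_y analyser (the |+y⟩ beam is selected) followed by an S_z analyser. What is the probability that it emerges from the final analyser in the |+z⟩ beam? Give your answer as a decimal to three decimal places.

0.066

First analyser (S_x): P(|-x⟩) = |⟨-x|ψ⟩|² = 9/34.
After stage 1 the state is |-x⟩; P(|+y⟩) = |⟨+y|-x⟩|² = 1/2.
After stage 2 the state is |+y⟩; P(|+z⟩) = |⟨+z|+y⟩|² = 1/2.
Joint probability = 9/34 × 1/2 × 1/2 = 0.066.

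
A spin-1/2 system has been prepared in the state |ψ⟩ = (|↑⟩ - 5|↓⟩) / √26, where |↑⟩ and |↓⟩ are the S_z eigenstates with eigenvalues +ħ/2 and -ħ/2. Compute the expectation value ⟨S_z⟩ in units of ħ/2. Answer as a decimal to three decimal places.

⟨σ_z⟩ = |a|² - |b|² divided by |a|²+|b|², with a, b the |↑⟩, |↓⟩ amplitudes.
= (1 - 25)/26 = -24/26.
⟨S_z⟩ = (ħ/2)·⟨σ_z⟩.

-0.923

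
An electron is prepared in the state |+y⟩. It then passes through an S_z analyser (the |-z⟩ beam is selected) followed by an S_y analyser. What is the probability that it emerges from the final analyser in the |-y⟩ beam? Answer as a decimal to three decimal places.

0.250

First analyser (S_z): from |+y⟩, P(|-z⟩) = 1/2.
After stage 1 the state is |-z⟩; P(|-y⟩) = |⟨-y|-z⟩|² = 1/2.
Joint probability = 1/2 × 1/2 = 0.250.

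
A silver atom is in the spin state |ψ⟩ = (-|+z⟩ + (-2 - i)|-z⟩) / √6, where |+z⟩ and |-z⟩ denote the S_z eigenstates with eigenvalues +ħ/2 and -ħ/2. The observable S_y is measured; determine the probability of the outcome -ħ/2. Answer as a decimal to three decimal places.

|-y⟩ = (|+z⟩ - i|-z⟩)/√2, so ⟨-y|ψ⟩ = (-2i) / (√2·√6).
P = |-2i|² / 12 = 4/12.

0.333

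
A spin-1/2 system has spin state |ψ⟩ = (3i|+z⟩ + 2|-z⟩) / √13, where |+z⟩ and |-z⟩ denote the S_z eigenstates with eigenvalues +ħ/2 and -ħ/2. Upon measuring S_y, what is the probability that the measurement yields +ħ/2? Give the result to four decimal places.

|+y⟩ = (|+z⟩ + i|-z⟩)/√2, so ⟨+y|ψ⟩ = (i) / (√2·√13).
P = |i|² / 26 = 1/26.

0.0385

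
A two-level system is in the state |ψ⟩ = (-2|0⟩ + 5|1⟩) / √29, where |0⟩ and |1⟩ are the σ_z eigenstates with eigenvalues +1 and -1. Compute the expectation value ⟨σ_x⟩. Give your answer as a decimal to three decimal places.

-0.690

⟨σ_x⟩ = 2 Re(a* b)/(|a|²+|b|²) with a = -2, b = 5.
a* b = -10, so ⟨σ_x⟩ = -20/29.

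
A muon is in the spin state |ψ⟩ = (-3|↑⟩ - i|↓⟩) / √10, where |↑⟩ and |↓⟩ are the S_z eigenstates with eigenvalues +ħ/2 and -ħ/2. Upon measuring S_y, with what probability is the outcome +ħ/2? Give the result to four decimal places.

|+y⟩ = (|↑⟩ + i|↓⟩)/√2, so ⟨+y|ψ⟩ = (-4) / (√2·√10).
P = |-4|² / 20 = 16/20.

0.8000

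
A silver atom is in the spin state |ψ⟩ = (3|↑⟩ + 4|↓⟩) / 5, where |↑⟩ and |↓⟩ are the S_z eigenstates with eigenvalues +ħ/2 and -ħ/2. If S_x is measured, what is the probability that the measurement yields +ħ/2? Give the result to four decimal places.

0.9800

|+x⟩ = (|↑⟩ + |↓⟩)/√2, so ⟨+x|ψ⟩ = (7) / (√2·5).
P = |7|² / 50 = 49/50.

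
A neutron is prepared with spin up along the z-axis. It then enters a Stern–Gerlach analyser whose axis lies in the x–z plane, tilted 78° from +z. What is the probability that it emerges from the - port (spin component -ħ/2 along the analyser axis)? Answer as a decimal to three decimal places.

0.396

For spin-½, the probability of finding spin-up along an axis at angle θ to the initial spin direction is cos²(θ/2); spin-down is sin²(θ/2).
θ = 78°, so P = sin²(39°) ≈ 0.396.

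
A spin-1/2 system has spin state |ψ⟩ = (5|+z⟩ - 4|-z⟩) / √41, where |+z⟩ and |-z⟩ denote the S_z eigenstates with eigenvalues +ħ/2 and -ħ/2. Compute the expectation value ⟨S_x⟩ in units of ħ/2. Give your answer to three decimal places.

⟨σ_x⟩ = 2 Re(a* b)/(|a|²+|b|²) with a = 5, b = -4.
a* b = -20, so ⟨σ_x⟩ = -40/41.
⟨S_x⟩ = (ħ/2)·⟨σ_x⟩.

-0.976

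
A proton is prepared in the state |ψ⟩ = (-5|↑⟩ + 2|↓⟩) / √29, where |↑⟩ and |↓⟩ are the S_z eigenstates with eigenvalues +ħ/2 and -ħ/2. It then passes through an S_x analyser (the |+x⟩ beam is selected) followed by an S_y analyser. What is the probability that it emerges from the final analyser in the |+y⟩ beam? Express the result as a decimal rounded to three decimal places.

0.078

First analyser (S_x): P(|+x⟩) = |⟨+x|ψ⟩|² = 9/58.
After stage 1 the state is |+x⟩; P(|+y⟩) = |⟨+y|+x⟩|² = 1/2.
Joint probability = 9/58 × 1/2 = 0.078.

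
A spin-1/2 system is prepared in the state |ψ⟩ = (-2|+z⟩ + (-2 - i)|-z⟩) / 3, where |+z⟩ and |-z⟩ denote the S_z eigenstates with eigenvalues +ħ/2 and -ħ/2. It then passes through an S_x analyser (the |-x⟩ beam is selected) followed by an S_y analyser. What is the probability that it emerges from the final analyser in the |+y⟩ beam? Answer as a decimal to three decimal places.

0.028

First analyser (S_x): P(|-x⟩) = |⟨-x|ψ⟩|² = 1/18.
After stage 1 the state is |-x⟩; P(|+y⟩) = |⟨+y|-x⟩|² = 1/2.
Joint probability = 1/18 × 1/2 = 0.028.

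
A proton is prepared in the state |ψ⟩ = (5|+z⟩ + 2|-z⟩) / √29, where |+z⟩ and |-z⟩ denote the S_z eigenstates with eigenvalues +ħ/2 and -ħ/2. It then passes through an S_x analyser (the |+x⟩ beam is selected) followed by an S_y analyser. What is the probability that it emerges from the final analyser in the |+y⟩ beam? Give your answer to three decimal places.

0.422

First analyser (S_x): P(|+x⟩) = |⟨+x|ψ⟩|² = 49/58.
After stage 1 the state is |+x⟩; P(|+y⟩) = |⟨+y|+x⟩|² = 1/2.
Joint probability = 49/58 × 1/2 = 0.422.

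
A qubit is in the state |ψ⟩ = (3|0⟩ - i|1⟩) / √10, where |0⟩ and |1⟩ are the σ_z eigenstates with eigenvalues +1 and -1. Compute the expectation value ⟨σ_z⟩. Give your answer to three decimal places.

0.800

⟨σ_z⟩ = |a|² - |b|² divided by |a|²+|b|², with a, b the |0⟩, |1⟩ amplitudes.
= (9 - 1)/10 = 8/10.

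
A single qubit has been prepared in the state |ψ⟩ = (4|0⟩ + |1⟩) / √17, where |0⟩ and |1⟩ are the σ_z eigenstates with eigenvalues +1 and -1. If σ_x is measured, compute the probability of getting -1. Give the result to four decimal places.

|-x⟩ = (|0⟩ - |1⟩)/√2, so ⟨-x|ψ⟩ = (3) / (√2·√17).
P = |3|² / 34 = 9/34.

0.2647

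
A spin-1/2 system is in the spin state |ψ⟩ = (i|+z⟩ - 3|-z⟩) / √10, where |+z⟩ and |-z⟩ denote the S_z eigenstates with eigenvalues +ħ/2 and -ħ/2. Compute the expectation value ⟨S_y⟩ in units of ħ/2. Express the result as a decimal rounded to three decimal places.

⟨σ_y⟩ = 2 Im(a* b)/(|a|²+|b|²) with a = i, b = -3.
a* b = 3i, so ⟨σ_y⟩ = 6/10.
⟨S_y⟩ = (ħ/2)·⟨σ_y⟩.

0.600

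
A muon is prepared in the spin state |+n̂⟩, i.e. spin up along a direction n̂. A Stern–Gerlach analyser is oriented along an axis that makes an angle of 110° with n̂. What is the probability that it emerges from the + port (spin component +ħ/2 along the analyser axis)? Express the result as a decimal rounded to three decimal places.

0.329

For spin-½, the probability of finding spin-up along an axis at angle θ to the initial spin direction is cos²(θ/2); spin-down is sin²(θ/2).
θ = 110°, so P = cos²(55°) ≈ 0.329.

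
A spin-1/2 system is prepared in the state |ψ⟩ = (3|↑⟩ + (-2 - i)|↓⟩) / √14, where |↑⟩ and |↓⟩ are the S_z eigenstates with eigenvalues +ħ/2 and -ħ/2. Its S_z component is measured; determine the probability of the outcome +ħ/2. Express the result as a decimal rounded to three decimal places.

0.643

The +ħ/2 outcome corresponds to |↑⟩. Its amplitude in |ψ⟩ is 3/√14.
P = |3|² / 14 = 9/14.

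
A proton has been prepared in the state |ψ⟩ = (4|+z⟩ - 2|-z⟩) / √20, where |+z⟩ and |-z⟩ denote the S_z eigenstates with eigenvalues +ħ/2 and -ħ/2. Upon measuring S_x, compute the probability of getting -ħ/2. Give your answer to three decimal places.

0.900

|-x⟩ = (|+z⟩ - |-z⟩)/√2, so ⟨-x|ψ⟩ = (6) / (√2·√20).
P = |6|² / 40 = 36/40.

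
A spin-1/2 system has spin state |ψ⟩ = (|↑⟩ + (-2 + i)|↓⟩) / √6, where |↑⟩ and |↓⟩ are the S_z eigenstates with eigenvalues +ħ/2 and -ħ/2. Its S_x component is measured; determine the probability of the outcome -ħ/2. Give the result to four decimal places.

|-x⟩ = (|↑⟩ - |↓⟩)/√2, so ⟨-x|ψ⟩ = (3 - i) / (√2·√6).
P = |3 - i|² / 12 = 10/12.

0.8333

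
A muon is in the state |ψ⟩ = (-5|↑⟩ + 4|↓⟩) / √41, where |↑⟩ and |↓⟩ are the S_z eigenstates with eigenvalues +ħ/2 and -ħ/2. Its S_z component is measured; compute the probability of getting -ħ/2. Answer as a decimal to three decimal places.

0.390

The -ħ/2 outcome corresponds to |↓⟩. Its amplitude in |ψ⟩ is 4/√41.
P = |4|² / 41 = 16/41.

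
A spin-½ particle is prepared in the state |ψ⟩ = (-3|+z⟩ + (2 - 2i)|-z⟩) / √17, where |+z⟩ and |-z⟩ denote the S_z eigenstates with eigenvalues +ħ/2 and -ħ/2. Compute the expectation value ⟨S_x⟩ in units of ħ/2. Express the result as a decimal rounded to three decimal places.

-0.706

⟨σ_x⟩ = 2 Re(a* b)/(|a|²+|b|²) with a = -3, b = (2 - 2i).
a* b = (-6 + 6i), so ⟨σ_x⟩ = -12/17.
⟨S_x⟩ = (ħ/2)·⟨σ_x⟩.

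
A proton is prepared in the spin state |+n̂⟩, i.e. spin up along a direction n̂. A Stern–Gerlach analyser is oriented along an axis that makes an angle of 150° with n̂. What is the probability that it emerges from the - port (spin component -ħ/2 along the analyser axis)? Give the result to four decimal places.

0.9330

For spin-½, the probability of finding spin-up along an axis at angle θ to the initial spin direction is cos²(θ/2); spin-down is sin²(θ/2).
θ = 150°, so P = sin²(75°) ≈ 0.9330.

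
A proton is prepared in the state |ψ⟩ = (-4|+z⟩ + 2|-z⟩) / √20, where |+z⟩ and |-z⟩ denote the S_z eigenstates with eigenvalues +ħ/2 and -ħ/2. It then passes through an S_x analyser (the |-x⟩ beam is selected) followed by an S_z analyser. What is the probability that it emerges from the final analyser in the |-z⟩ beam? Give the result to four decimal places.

0.4500

First analyser (S_x): P(|-x⟩) = |⟨-x|ψ⟩|² = 36/40.
After stage 1 the state is |-x⟩; P(|-z⟩) = |⟨-z|-x⟩|² = 1/2.
Joint probability = 36/40 × 1/2 = 0.4500.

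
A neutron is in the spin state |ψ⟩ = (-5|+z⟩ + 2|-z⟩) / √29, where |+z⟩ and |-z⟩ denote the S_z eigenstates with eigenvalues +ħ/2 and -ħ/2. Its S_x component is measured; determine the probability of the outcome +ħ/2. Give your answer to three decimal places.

0.155

|+x⟩ = (|+z⟩ + |-z⟩)/√2, so ⟨+x|ψ⟩ = (-3) / (√2·√29).
P = |-3|² / 58 = 9/58.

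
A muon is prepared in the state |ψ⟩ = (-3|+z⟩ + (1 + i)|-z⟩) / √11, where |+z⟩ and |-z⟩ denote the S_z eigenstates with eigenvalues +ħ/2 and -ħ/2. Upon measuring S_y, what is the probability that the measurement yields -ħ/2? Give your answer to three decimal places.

0.773

|-y⟩ = (|+z⟩ - i|-z⟩)/√2, so ⟨-y|ψ⟩ = (-4 + i) / (√2·√11).
P = |-4 + i|² / 22 = 17/22.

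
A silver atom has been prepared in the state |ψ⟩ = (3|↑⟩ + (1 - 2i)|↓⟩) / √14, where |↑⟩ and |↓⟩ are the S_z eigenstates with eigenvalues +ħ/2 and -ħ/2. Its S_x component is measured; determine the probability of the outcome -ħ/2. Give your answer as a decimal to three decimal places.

|-x⟩ = (|↑⟩ - |↓⟩)/√2, so ⟨-x|ψ⟩ = (2 + 2i) / (√2·√14).
P = |2 + 2i|² / 28 = 8/28.

0.286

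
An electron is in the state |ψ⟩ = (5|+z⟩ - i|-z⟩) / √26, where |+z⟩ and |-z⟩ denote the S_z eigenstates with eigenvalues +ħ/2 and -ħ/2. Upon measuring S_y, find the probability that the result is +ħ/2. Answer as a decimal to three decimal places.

|+y⟩ = (|+z⟩ + i|-z⟩)/√2, so ⟨+y|ψ⟩ = (4) / (√2·√26).
P = |4|² / 52 = 16/52.

0.308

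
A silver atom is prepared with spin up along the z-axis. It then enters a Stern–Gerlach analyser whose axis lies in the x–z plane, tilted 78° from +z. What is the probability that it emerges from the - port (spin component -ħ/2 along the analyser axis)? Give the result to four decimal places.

For spin-½, the probability of finding spin-up along an axis at angle θ to the initial spin direction is cos²(θ/2); spin-down is sin²(θ/2).
θ = 78°, so P = sin²(39°) ≈ 0.3960.

0.3960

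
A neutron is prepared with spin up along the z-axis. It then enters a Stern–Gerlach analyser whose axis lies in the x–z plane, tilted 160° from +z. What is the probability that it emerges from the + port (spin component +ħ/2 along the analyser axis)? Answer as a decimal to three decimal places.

For spin-½, the probability of finding spin-up along an axis at angle θ to the initial spin direction is cos²(θ/2); spin-down is sin²(θ/2).
θ = 160°, so P = cos²(80°) ≈ 0.030.

0.030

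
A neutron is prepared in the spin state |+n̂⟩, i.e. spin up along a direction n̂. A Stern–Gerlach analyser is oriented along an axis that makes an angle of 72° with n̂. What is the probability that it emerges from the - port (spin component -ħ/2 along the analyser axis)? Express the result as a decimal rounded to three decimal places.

For spin-½, the probability of finding spin-up along an axis at angle θ to the initial spin direction is cos²(θ/2); spin-down is sin²(θ/2).
θ = 72°, so P = sin²(36°) ≈ 0.345.

0.345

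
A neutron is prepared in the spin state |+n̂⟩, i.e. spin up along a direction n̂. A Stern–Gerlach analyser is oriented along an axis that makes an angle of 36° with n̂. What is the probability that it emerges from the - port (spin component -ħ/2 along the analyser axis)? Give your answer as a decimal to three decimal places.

For spin-½, the probability of finding spin-up along an axis at angle θ to the initial spin direction is cos²(θ/2); spin-down is sin²(θ/2).
θ = 36°, so P = sin²(18°) ≈ 0.095.

0.095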